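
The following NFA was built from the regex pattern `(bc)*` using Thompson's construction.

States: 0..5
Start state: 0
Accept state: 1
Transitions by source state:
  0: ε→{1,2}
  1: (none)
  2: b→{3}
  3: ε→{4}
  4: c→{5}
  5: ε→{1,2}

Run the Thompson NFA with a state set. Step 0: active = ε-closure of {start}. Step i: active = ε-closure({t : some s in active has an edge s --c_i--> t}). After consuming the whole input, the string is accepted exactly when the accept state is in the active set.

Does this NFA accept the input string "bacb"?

S₀ = ε-closure({0}) = {0,1,2}
'b' @ 1: {3,4}
'a' @ 2: {}  — state set empty
rest 'cb' ignored (set empty)
final: {}; accept 1 not in set

Answer: REJECT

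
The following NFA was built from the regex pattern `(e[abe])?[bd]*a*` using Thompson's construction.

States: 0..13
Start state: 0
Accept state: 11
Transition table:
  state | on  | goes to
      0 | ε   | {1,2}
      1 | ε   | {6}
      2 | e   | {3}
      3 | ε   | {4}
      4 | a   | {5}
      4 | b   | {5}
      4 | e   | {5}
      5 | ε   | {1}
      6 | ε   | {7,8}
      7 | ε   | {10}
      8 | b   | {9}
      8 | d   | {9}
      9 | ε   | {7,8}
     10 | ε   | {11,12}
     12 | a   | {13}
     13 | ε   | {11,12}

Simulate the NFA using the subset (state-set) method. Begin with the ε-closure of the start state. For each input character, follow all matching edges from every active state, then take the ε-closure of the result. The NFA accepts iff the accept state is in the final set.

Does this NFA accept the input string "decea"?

S₀ = ε-closure({0}) = {0,1,2,6,7,8,10,11,12}
'd' @ 1: {7,8,9,10,11,12}  ✓accept
'e' @ 2: {}  — state set empty
rest 'cea' ignored (set empty)
end set {} — state 11 not in

Answer: REJECT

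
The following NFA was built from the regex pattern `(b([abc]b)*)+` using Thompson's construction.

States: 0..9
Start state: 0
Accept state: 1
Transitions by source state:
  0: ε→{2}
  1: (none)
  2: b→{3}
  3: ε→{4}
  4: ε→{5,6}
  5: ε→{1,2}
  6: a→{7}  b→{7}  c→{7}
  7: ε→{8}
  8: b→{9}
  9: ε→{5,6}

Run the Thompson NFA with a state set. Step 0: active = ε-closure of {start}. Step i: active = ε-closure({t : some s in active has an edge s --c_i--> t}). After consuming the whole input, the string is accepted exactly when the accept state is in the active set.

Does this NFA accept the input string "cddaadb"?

Answer: REJECT

Steps:
S₀ = ε-closure({0}) = {0,2}
'c' @ 1: {}  — dead — no transitions
rest 'ddaadb' ignored (set empty)
end set {} — state 1 not in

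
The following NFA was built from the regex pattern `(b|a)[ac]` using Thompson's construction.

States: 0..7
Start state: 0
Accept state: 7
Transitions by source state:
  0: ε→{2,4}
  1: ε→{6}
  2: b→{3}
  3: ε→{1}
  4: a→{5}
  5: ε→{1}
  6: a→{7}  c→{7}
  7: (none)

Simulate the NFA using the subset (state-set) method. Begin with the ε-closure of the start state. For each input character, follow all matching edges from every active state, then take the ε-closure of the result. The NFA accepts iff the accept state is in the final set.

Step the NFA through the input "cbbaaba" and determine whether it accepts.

Answer: REJECT

Steps:
S₀ = ε-closure({0}) = {0,2,4}
'c' @ 1: {}  — no active states
rest 'bbaaba' ignored (set empty)
end set {} — state 7 not in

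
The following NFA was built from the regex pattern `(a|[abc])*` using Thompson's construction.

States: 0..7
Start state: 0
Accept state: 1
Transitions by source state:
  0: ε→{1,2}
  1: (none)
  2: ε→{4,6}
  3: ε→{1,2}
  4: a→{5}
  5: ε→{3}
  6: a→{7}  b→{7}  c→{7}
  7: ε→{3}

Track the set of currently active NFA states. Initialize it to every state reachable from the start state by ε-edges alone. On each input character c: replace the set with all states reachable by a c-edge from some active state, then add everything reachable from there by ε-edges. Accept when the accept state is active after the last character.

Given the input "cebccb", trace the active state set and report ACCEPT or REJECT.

Answer: REJECT

Steps:
S₀ = ε-closure({0}) = {0,1,2,4,6}
'c' @ 1: {1,2,3,4,6,7}  [accepting]
'e' @ 2: {}  — dead — no transitions
rest 'bccb' ignored (set empty)
end set {} — state 1 not in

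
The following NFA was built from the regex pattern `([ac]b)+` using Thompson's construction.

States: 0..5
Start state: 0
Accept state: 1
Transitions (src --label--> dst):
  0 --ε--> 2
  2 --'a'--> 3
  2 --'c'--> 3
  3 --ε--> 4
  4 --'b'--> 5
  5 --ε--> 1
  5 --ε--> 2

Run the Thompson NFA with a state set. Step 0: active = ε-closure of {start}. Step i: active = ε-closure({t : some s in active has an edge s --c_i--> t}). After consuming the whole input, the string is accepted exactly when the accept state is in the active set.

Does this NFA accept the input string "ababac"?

Answer: REJECT

Derivation:
initial (ε-close {0}): {0,2}
'a' @ 1: {3,4}
'b' @ 2: {1,2,5}  [accepting]
'a' @ 3: {3,4}
'b' @ 4: {1,2,5}  [accepting]
'a' @ 5: {3,4}
'c' @ 6: {}  — state set empty
final: {}; accept 1 not in set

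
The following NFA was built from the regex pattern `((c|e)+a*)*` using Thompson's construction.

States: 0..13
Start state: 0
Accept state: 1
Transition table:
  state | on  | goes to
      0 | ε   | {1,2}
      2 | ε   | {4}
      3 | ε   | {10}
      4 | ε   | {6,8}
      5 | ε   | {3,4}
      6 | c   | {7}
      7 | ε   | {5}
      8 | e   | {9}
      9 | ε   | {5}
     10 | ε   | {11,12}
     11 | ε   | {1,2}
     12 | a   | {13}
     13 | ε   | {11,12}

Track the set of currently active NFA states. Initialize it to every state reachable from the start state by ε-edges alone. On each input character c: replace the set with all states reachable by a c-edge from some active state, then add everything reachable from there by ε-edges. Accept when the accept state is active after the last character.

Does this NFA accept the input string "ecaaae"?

Answer: ACCEPT

Trace:
S₀ = ε-closure({0}) = {0,1,2,4,6,8}
'e' @ 1: {1,2,3,4,5,6,8,9,10,11,12}  [accepting]
'c' @ 2: {1,2,3,4,5,6,7,8,10,11,12}  [accepting]
'a' @ 3: {1,2,4,6,8,11,12,13}  [accepting]
'a' @ 4: {1,2,4,6,8,11,12,13}  [accepting]
'a' @ 5: {1,2,4,6,8,11,12,13}  [accepting]
'e' @ 6: {1,2,3,4,5,6,8,9,10,11,12}  [accepting]
end set {1,2,3,4,5,6,8,9,10,11,12} — state 1 in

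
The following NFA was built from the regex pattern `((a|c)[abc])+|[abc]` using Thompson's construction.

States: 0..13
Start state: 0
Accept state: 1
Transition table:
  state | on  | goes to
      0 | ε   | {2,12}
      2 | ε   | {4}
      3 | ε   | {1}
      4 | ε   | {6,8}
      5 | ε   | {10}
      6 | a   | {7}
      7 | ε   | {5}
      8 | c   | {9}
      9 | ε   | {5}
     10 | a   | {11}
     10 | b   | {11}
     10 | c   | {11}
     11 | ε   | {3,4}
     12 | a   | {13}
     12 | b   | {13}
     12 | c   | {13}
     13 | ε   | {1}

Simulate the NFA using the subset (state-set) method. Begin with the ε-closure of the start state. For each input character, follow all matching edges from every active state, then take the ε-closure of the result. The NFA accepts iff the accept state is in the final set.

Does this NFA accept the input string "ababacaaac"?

start: ε-closure({0}) = {0,2,4,6,8,12}
'a' @ 1: {1,5,7,10,13}  ✓accept
'b' @ 2: {1,3,4,6,8,11}  ✓accept
'a' @ 3: {5,7,10}
'b' @ 4: {1,3,4,6,8,11}  ✓accept
'a' @ 5: {5,7,10}
'c' @ 6: {1,3,4,6,8,11}  ✓accept
'a' @ 7: {5,7,10}
'a' @ 8: {1,3,4,6,8,11}  ✓accept
'a' @ 9: {5,7,10}
'c' @ 10: {1,3,4,6,8,11}  ✓accept
final: {1,3,4,6,8,11}; accept 1 in set

Answer: ACCEPT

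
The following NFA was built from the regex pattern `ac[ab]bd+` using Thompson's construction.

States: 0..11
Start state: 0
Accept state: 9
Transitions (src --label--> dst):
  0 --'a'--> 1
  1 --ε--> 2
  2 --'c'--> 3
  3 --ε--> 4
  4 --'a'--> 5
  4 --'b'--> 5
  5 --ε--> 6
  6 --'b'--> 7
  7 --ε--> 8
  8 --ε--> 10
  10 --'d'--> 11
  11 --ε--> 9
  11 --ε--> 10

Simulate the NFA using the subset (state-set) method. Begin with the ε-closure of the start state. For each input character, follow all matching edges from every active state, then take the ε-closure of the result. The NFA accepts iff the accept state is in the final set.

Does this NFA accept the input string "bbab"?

Answer: REJECT

Trace:
S₀ = ε-closure({0}) = {0}
'b' @ 1: {}  — no active states
rest 'bab' ignored (set empty)
final: {}; accept 9 not in set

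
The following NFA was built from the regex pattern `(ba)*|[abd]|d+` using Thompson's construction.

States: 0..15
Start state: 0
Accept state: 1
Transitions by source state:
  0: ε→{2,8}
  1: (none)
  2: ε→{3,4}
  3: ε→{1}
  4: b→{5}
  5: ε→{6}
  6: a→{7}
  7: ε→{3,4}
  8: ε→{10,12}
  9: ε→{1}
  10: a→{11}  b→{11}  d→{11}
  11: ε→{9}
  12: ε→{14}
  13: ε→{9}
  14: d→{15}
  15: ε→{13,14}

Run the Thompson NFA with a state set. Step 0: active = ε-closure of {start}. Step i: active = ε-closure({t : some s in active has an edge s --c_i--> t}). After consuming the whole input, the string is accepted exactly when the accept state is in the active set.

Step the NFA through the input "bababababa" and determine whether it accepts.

Answer: ACCEPT

Trace:
S₀ = ε-closure({0}) = {0,1,2,3,4,8,10,12,14}
'b' @ 1: {1,5,6,9,11}  [accepting]
'a' @ 2: {1,3,4,7}  [accepting]
'b' @ 3: {5,6}
'a' @ 4: {1,3,4,7}  [accepting]
'b' @ 5: {5,6}
'a' @ 6: {1,3,4,7}  [accepting]
'b' @ 7: {5,6}
'a' @ 8: {1,3,4,7}  [accepting]
'b' @ 9: {5,6}
'a' @ 10: {1,3,4,7}  [accepting]
final: {1,3,4,7}; accept 1 in set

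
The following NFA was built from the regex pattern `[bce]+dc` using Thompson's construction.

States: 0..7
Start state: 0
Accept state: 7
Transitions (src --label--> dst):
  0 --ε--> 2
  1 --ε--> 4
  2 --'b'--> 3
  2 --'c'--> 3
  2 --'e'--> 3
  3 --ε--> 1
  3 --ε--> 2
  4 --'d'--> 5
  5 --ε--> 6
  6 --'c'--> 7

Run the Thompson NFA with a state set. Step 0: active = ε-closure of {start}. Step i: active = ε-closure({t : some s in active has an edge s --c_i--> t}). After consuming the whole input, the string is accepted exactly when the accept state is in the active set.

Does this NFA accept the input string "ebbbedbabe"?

start: ε-closure({0}) = {0,2}
'e' @ 1: {1,2,3,4}
'b' @ 2: {1,2,3,4}
'b' @ 3: {1,2,3,4}
'b' @ 4: {1,2,3,4}
'e' @ 5: {1,2,3,4}
'd' @ 6: {5,6}
'b' @ 7: {}  — no active states
rest 'abe' ignored (set empty)
end set {} — state 7 not in

Answer: REJECT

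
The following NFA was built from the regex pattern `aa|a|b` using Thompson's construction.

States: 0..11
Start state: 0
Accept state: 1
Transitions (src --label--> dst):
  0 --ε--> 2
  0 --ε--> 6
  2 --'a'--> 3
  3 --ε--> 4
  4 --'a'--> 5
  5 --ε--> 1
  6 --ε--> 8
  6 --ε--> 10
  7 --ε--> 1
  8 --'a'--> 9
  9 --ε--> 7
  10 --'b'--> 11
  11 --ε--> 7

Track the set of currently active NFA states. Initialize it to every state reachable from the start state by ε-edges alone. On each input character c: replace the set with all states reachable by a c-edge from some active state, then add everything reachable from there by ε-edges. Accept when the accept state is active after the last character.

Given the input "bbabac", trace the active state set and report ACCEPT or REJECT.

Answer: REJECT

Trace:
initial (ε-close {0}): {0,2,6,8,10}
'b' @ 1: {1,7,11}  ✓accept
'b' @ 2: {}  — no active states
rest 'abac' ignored (set empty)
end set {} — state 1 not in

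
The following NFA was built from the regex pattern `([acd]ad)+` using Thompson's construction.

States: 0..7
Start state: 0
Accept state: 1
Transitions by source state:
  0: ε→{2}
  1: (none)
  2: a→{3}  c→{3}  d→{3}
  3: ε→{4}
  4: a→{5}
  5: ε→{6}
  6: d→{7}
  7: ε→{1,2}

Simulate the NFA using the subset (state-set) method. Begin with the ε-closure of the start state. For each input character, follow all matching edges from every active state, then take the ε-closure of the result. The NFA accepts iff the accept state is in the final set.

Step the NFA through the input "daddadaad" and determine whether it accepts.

S₀ = ε-closure({0}) = {0,2}
'd' @ 1: {3,4}
'a' @ 2: {5,6}
'd' @ 3: {1,2,7}  ✓accept
'd' @ 4: {3,4}
'a' @ 5: {5,6}
'd' @ 6: {1,2,7}  ✓accept
'a' @ 7: {3,4}
'a' @ 8: {5,6}
'd' @ 9: {1,2,7}  ✓accept
end set {1,2,7} — state 1 in

Answer: ACCEPT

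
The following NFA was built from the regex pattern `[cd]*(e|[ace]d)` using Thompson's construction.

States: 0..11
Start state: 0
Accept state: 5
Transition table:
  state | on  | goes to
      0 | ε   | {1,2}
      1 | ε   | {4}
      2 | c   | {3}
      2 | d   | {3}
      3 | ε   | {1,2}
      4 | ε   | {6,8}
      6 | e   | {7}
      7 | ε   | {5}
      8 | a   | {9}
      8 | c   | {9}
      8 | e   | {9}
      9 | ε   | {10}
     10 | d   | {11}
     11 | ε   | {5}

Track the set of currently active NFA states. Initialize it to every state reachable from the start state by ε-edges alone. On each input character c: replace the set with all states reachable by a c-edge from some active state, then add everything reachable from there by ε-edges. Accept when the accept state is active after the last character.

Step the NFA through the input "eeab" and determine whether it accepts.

Answer: REJECT

Trace:
S₀ = ε-closure({0}) = {0,1,2,4,6,8}
'e' @ 1: {5,7,9,10}  (accept∈set)
'e' @ 2: {}  — dead — no transitions
rest 'ab' ignored (set empty)
after full input: {}  (accept=5 not in)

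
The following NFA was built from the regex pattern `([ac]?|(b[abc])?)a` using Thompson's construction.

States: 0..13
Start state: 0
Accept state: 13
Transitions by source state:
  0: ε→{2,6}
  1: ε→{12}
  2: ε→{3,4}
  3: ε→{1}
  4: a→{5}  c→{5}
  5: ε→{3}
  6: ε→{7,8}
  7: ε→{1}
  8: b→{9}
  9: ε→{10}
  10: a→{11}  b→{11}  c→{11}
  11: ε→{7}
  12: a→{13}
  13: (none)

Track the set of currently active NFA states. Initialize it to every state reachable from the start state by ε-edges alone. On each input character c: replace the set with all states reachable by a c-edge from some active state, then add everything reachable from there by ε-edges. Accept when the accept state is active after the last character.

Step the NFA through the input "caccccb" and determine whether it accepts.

start: ε-closure({0}) = {0,1,2,3,4,6,7,8,12}
'c' @ 1: {1,3,5,12}
'a' @ 2: {13}  [accepting]
'c' @ 3: {}  — no active states
rest 'cccb' ignored (set empty)
after full input: {}  (accept=13 not in)

Answer: REJECT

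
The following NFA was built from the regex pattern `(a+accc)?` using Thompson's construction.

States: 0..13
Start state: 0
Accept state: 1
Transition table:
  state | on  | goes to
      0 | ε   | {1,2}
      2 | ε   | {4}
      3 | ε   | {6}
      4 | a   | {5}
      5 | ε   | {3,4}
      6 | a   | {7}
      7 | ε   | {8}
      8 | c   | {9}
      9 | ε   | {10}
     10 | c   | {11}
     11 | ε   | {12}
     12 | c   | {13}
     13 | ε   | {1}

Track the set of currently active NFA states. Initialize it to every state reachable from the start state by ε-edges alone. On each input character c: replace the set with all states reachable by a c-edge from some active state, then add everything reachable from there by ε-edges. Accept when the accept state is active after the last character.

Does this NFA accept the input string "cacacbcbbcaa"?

initial (ε-close {0}): {0,1,2,4}
'c' @ 1: {}  — dead — no transitions
rest 'acacbcbbcaa' ignored (set empty)
end set {} — state 1 not in

Answer: REJECT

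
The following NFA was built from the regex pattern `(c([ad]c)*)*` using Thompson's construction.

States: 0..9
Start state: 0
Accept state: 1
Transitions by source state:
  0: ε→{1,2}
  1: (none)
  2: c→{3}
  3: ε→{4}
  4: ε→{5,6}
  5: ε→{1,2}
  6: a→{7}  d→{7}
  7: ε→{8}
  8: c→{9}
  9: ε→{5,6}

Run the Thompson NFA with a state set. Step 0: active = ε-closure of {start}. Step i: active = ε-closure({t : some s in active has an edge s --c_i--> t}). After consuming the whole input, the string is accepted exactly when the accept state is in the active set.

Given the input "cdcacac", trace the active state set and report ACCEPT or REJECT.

initial (ε-close {0}): {0,1,2}
'c' @ 1: {1,2,3,4,5,6}  ✓accept
'd' @ 2: {7,8}
'c' @ 3: {1,2,5,6,9}  ✓accept
'a' @ 4: {7,8}
'c' @ 5: {1,2,5,6,9}  ✓accept
'a' @ 6: {7,8}
'c' @ 7: {1,2,5,6,9}  ✓accept
final: {1,2,5,6,9}; accept 1 in set

Answer: ACCEPT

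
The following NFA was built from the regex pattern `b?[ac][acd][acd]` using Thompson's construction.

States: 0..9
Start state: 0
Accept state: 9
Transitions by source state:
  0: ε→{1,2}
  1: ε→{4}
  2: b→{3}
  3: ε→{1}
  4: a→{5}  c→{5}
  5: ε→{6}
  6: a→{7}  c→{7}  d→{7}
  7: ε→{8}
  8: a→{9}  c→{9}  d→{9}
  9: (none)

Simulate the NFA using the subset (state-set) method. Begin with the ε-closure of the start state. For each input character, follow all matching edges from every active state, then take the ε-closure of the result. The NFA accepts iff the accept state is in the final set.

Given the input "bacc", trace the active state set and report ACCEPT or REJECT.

S₀ = ε-closure({0}) = {0,1,2,4}
'b' @ 1: {1,3,4}
'a' @ 2: {5,6}
'c' @ 3: {7,8}
'c' @ 4: {9}  [accepting]
after full input: {9}  (accept=9 in)

Answer: ACCEPT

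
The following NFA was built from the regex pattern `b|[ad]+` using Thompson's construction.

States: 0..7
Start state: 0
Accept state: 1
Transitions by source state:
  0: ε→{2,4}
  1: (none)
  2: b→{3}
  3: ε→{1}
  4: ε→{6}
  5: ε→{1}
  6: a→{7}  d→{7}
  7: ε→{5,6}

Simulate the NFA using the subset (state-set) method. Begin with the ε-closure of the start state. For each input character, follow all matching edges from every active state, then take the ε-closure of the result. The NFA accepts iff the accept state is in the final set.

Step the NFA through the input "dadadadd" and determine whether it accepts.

S₀ = ε-closure({0}) = {0,2,4,6}
'd' @ 1: {1,5,6,7}  [accepting]
'a' @ 2: {1,5,6,7}  [accepting]
'd' @ 3: {1,5,6,7}  [accepting]
'a' @ 4: {1,5,6,7}  [accepting]
'd' @ 5: {1,5,6,7}  [accepting]
'a' @ 6: {1,5,6,7}  [accepting]
'd' @ 7: {1,5,6,7}  [accepting]
'd' @ 8: {1,5,6,7}  [accepting]
final: {1,5,6,7}; accept 1 in set

Answer: ACCEPT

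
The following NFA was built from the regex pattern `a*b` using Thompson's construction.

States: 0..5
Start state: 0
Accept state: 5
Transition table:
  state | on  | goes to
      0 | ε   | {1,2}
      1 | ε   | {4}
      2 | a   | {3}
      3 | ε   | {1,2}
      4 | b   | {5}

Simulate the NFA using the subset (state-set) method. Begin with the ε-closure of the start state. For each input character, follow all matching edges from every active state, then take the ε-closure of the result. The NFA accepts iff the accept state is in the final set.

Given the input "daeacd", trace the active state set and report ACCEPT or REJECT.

Answer: REJECT

Trace:
start: ε-closure({0}) = {0,1,2,4}
'd' @ 1: {}  — state set empty
rest 'aeacd' ignored (set empty)
after full input: {}  (accept=5 not in)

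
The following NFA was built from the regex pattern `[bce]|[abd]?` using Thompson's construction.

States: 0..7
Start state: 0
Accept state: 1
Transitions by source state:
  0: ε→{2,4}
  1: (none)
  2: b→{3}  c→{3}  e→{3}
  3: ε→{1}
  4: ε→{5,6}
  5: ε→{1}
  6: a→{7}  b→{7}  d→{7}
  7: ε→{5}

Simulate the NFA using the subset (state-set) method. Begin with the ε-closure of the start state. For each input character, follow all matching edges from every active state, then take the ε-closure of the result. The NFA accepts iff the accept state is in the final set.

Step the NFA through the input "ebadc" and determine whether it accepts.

S₀ = ε-closure({0}) = {0,1,2,4,5,6}
'e' @ 1: {1,3}  ✓accept
'b' @ 2: {}  — no active states
rest 'adc' ignored (set empty)
end set {} — state 1 not in

Answer: REJECT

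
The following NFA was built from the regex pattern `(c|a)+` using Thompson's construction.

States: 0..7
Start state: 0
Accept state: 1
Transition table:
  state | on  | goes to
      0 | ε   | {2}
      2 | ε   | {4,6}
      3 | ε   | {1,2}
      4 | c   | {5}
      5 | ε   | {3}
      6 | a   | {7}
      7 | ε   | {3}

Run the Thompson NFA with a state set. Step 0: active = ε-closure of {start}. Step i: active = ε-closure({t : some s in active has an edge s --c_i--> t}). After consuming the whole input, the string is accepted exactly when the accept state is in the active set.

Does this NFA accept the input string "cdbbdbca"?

start: ε-closure({0}) = {0,2,4,6}
'c' @ 1: {1,2,3,4,5,6}  [accepting]
'd' @ 2: {}  — state set empty
rest 'bbdbca' ignored (set empty)
end set {} — state 1 not in

Answer: REJECT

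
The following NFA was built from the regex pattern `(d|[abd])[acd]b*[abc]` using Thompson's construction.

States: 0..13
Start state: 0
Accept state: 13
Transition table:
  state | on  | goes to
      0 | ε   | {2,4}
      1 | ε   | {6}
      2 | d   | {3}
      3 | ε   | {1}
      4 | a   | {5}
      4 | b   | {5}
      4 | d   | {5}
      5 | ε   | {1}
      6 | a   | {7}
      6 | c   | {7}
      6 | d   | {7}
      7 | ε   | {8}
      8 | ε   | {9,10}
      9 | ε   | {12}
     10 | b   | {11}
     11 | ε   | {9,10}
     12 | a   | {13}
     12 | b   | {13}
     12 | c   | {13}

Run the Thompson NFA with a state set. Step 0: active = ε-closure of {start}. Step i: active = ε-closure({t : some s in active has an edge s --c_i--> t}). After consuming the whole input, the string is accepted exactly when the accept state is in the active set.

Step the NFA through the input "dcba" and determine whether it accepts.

start: ε-closure({0}) = {0,2,4}
'd' @ 1: {1,3,5,6}
'c' @ 2: {7,8,9,10,12}
'b' @ 3: {9,10,11,12,13}  ✓accept
'a' @ 4: {13}  ✓accept
final: {13}; accept 13 in set

Answer: ACCEPT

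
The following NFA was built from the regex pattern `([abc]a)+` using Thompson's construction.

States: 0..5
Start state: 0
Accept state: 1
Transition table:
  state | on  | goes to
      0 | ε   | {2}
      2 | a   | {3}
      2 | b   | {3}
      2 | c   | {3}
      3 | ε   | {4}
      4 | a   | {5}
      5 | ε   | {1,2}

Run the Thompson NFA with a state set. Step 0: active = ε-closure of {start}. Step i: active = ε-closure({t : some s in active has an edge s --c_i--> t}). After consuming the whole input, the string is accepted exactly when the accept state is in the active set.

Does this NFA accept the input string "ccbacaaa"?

start: ε-closure({0}) = {0,2}
'c' @ 1: {3,4}
'c' @ 2: {}  — no active states
rest 'bacaaa' ignored (set empty)
after full input: {}  (accept=1 not in)

Answer: REJECT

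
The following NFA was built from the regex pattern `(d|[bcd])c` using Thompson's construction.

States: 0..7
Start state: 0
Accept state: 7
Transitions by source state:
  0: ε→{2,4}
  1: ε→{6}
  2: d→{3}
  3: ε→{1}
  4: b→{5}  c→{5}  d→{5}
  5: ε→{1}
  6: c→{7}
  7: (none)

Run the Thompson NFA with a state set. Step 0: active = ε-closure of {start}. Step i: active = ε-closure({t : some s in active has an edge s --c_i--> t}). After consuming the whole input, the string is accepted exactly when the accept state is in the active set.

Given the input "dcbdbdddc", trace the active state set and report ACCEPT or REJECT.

Answer: REJECT

Derivation:
start: ε-closure({0}) = {0,2,4}
'd' @ 1: {1,3,5,6}
'c' @ 2: {7}  [accepting]
'b' @ 3: {}  — state set empty
rest 'dbdddc' ignored (set empty)
after full input: {}  (accept=7 not in)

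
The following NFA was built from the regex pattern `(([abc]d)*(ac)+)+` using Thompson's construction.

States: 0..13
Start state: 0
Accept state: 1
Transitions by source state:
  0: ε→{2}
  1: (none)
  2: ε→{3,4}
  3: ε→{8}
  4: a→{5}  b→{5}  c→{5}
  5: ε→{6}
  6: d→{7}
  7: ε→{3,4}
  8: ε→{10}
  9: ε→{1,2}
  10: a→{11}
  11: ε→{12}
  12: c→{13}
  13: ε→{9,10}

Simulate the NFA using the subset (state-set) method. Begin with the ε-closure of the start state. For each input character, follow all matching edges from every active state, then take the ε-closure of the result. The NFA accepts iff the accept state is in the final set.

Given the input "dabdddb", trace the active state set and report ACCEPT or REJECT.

start: ε-closure({0}) = {0,2,3,4,8,10}
'd' @ 1: {}  — state set empty
rest 'abdddb' ignored (set empty)
final: {}; accept 1 not in set

Answer: REJECT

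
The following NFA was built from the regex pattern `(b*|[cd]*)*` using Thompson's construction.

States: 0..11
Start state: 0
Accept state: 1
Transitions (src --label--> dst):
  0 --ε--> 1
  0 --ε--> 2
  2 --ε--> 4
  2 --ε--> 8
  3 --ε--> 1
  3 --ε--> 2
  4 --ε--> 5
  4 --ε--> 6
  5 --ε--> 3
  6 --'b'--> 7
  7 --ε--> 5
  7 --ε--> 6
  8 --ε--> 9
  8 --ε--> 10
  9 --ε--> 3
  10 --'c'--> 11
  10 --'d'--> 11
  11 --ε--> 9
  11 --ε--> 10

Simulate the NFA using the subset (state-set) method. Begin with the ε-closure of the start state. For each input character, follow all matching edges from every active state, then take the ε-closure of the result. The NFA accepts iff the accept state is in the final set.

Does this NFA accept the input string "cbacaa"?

Answer: REJECT

Steps:
S₀ = ε-closure({0}) = {0,1,2,3,4,5,6,8,9,10}
'c' @ 1: {1,2,3,4,5,6,8,9,10,11}  ✓accept
'b' @ 2: {1,2,3,4,5,6,7,8,9,10}  ✓accept
'a' @ 3: {}  — no active states
rest 'caa' ignored (set empty)
after full input: {}  (accept=1 not in)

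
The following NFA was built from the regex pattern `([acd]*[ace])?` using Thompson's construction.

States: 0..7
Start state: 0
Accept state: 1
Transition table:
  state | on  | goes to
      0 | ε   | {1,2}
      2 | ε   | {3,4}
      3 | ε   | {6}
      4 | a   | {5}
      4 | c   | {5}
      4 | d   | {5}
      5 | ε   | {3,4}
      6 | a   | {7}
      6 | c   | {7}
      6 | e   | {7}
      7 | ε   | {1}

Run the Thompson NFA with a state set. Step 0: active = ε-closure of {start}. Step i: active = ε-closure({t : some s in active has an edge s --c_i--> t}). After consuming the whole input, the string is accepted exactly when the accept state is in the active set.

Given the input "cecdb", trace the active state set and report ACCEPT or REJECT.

initial (ε-close {0}): {0,1,2,3,4,6}
'c' @ 1: {1,3,4,5,6,7}  ✓accept
'e' @ 2: {1,7}  ✓accept
'c' @ 3: {}  — state set empty
rest 'db' ignored (set empty)
after full input: {}  (accept=1 not in)

Answer: REJECT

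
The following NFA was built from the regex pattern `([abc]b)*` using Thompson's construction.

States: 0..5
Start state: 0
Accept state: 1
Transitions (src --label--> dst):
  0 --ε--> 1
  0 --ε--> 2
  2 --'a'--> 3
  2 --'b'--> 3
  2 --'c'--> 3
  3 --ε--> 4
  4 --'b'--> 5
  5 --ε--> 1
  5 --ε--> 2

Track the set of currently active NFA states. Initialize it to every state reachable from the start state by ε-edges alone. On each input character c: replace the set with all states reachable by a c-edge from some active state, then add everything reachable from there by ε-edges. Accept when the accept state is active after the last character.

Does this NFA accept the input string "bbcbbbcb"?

S₀ = ε-closure({0}) = {0,1,2}
'b' @ 1: {3,4}
'b' @ 2: {1,2,5}  ✓accept
'c' @ 3: {3,4}
'b' @ 4: {1,2,5}  ✓accept
'b' @ 5: {3,4}
'b' @ 6: {1,2,5}  ✓accept
'c' @ 7: {3,4}
'b' @ 8: {1,2,5}  ✓accept
final: {1,2,5}; accept 1 in set

Answer: ACCEPT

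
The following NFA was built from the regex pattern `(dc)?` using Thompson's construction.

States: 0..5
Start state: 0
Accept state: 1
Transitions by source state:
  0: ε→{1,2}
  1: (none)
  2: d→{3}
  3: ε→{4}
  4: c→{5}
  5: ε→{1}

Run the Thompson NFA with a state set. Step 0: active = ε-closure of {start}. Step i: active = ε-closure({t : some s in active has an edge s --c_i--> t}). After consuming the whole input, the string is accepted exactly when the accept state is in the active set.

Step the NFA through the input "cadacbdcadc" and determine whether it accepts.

Answer: REJECT

Derivation:
S₀ = ε-closure({0}) = {0,1,2}
'c' @ 1: {}  — no active states
rest 'adacbdcadc' ignored (set empty)
final: {}; accept 1 not in set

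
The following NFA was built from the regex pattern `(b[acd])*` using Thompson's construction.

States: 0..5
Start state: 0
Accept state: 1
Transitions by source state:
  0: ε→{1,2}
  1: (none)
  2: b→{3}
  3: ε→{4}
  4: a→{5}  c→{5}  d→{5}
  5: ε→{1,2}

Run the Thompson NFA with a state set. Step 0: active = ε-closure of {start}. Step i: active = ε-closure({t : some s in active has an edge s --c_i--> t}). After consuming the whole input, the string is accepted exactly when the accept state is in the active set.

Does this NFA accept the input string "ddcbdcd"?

Answer: REJECT

Steps:
start: ε-closure({0}) = {0,1,2}
'd' @ 1: {}  — no active states
rest 'dcbdcd' ignored (set empty)
end set {} — state 1 not in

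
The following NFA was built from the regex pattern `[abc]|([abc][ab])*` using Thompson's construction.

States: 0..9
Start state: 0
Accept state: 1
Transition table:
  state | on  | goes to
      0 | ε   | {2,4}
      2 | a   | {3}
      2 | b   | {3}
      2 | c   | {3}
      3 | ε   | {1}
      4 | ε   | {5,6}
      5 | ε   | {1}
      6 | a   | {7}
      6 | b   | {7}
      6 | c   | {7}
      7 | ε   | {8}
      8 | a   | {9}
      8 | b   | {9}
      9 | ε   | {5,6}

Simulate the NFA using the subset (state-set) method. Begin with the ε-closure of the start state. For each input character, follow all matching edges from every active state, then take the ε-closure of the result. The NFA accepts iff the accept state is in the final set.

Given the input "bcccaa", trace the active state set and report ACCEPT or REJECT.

Answer: REJECT

Steps:
S₀ = ε-closure({0}) = {0,1,2,4,5,6}
'b' @ 1: {1,3,7,8}  ✓accept
'c' @ 2: {}  — state set empty
rest 'ccaa' ignored (set empty)
after full input: {}  (accept=1 not in)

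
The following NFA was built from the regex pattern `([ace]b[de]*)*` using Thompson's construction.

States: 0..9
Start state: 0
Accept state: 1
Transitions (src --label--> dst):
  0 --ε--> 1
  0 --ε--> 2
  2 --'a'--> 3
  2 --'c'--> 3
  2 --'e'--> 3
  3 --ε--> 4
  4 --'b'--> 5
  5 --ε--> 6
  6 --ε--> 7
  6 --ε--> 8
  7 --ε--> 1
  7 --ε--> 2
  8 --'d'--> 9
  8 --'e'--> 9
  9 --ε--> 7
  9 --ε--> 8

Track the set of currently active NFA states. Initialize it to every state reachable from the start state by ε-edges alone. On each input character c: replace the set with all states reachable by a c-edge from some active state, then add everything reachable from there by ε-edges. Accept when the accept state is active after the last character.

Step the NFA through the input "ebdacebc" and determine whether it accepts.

start: ε-closure({0}) = {0,1,2}
'e' @ 1: {3,4}
'b' @ 2: {1,2,5,6,7,8}  ✓accept
'd' @ 3: {1,2,7,8,9}  ✓accept
'a' @ 4: {3,4}
'c' @ 5: {}  — state set empty
rest 'ebc' ignored (set empty)
after full input: {}  (accept=1 not in)

Answer: REJECT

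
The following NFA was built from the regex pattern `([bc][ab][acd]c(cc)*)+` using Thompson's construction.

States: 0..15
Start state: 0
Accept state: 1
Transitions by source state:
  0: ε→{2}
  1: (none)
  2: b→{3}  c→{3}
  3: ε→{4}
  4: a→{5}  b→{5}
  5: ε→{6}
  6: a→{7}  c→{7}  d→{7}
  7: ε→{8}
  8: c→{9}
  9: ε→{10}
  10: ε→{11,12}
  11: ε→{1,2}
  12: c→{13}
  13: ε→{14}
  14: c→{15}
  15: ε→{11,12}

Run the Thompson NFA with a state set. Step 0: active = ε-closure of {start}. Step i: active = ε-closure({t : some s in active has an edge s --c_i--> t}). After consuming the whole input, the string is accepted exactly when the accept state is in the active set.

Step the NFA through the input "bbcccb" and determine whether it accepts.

initial (ε-close {0}): {0,2}
'b' @ 1: {3,4}
'b' @ 2: {5,6}
'c' @ 3: {7,8}
'c' @ 4: {1,2,9,10,11,12}  [accepting]
'c' @ 5: {3,4,13,14}
'b' @ 6: {5,6}
final: {5,6}; accept 1 not in set

Answer: REJECT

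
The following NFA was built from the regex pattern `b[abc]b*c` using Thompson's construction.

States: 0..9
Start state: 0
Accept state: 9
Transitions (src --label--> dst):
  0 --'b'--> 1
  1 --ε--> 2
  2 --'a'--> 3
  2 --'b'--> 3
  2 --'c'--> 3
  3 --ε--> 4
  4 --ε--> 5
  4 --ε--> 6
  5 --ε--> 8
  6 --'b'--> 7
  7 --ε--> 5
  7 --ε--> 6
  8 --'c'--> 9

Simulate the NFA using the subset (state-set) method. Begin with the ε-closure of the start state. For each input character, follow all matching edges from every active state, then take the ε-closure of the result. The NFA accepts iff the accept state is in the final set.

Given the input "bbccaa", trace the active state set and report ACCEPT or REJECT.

start: ε-closure({0}) = {0}
'b' @ 1: {1,2}
'b' @ 2: {3,4,5,6,8}
'c' @ 3: {9}  [accepting]
'c' @ 4: {}  — state set empty
rest 'aa' ignored (set empty)
end set {} — state 9 not in

Answer: REJECT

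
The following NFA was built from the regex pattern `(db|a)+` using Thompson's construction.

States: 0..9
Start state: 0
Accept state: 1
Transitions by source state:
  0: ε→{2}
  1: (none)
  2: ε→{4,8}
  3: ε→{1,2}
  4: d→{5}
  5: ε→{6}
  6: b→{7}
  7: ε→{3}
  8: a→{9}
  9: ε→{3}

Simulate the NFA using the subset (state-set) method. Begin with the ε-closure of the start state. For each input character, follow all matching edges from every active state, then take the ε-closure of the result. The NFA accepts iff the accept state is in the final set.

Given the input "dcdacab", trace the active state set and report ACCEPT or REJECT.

Answer: REJECT

Steps:
initial (ε-close {0}): {0,2,4,8}
'd' @ 1: {5,6}
'c' @ 2: {}  — no active states
rest 'dacab' ignored (set empty)
final: {}; accept 1 not in set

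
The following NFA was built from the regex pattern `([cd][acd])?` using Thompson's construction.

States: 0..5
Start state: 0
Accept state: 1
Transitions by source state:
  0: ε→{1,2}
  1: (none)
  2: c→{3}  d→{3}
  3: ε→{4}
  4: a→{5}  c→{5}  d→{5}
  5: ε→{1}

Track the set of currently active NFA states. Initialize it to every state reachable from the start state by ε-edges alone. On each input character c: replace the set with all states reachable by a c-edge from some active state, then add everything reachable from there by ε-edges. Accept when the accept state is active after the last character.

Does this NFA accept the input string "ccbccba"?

Answer: REJECT

Steps:
initial (ε-close {0}): {0,1,2}
'c' @ 1: {3,4}
'c' @ 2: {1,5}  (accept∈set)
'b' @ 3: {}  — dead — no transitions
rest 'ccba' ignored (set empty)
final: {}; accept 1 not in set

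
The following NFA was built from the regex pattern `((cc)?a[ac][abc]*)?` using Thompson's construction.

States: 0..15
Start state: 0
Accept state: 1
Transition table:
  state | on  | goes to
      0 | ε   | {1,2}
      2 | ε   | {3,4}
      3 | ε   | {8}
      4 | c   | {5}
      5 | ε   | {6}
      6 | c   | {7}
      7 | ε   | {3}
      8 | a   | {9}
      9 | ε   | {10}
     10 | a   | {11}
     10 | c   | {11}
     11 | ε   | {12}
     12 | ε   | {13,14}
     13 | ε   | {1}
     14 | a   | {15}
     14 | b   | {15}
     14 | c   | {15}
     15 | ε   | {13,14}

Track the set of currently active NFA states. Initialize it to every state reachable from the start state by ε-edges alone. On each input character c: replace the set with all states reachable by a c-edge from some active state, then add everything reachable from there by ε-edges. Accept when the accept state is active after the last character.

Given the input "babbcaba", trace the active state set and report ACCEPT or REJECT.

Answer: REJECT

Trace:
start: ε-closure({0}) = {0,1,2,3,4,8}
'b' @ 1: {}  — dead — no transitions
rest 'abbcaba' ignored (set empty)
after full input: {}  (accept=1 not in)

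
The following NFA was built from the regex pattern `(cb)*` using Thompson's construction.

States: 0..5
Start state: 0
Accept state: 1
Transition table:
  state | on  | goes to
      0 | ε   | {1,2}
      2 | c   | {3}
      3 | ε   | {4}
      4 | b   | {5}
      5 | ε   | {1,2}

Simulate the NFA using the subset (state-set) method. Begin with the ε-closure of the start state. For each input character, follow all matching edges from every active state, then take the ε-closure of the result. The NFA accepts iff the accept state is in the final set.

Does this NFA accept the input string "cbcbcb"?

Answer: ACCEPT

Steps:
start: ε-closure({0}) = {0,1,2}
'c' @ 1: {3,4}
'b' @ 2: {1,2,5}  ✓accept
'c' @ 3: {3,4}
'b' @ 4: {1,2,5}  ✓accept
'c' @ 5: {3,4}
'b' @ 6: {1,2,5}  ✓accept
after full input: {1,2,5}  (accept=1 in)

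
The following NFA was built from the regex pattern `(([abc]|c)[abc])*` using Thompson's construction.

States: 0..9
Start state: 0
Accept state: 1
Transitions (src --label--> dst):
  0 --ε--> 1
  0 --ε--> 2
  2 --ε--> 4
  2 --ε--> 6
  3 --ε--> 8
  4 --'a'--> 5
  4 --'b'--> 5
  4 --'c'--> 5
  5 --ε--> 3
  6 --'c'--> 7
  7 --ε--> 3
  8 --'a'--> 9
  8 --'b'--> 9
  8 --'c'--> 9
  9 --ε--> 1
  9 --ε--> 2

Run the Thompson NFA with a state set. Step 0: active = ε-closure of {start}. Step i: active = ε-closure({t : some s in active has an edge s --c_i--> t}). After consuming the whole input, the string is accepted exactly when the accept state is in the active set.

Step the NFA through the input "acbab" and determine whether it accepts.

Answer: REJECT

Steps:
S₀ = ε-closure({0}) = {0,1,2,4,6}
'a' @ 1: {3,5,8}
'c' @ 2: {1,2,4,6,9}  ✓accept
'b' @ 3: {3,5,8}
'a' @ 4: {1,2,4,6,9}  ✓accept
'b' @ 5: {3,5,8}
end set {3,5,8} — state 1 not in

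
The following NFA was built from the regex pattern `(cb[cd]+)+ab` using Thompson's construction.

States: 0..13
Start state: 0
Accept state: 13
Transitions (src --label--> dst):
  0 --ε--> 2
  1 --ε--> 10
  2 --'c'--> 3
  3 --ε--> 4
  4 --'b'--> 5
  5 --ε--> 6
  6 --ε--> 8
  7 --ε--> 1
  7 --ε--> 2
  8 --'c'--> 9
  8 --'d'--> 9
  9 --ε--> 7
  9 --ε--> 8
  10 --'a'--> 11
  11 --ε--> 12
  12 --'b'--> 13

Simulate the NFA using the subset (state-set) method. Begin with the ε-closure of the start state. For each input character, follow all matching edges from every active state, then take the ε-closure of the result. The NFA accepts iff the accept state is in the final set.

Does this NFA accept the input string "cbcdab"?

Answer: ACCEPT

Derivation:
start: ε-closure({0}) = {0,2}
'c' @ 1: {3,4}
'b' @ 2: {5,6,8}
'c' @ 3: {1,2,7,8,9,10}
'd' @ 4: {1,2,7,8,9,10}
'a' @ 5: {11,12}
'b' @ 6: {13}  ✓accept
end set {13} — state 13 in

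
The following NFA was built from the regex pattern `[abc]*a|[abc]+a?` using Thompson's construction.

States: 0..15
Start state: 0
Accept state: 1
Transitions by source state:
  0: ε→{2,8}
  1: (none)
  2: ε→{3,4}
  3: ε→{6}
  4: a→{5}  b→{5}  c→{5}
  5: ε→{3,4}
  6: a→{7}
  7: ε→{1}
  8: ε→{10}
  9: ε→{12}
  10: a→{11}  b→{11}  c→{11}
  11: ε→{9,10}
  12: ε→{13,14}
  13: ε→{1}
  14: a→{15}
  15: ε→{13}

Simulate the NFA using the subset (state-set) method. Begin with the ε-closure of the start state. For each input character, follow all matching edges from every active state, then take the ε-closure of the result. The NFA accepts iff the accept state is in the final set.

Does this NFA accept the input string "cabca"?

start: ε-closure({0}) = {0,2,3,4,6,8,10}
'c' @ 1: {1,3,4,5,6,9,10,11,12,13,14}  (accept∈set)
'a' @ 2: {1,3,4,5,6,7,9,10,11,12,13,14,15}  (accept∈set)
'b' @ 3: {1,3,4,5,6,9,10,11,12,13,14}  (accept∈set)
'c' @ 4: {1,3,4,5,6,9,10,11,12,13,14}  (accept∈set)
'a' @ 5: {1,3,4,5,6,7,9,10,11,12,13,14,15}  (accept∈set)
final: {1,3,4,5,6,7,9,10,11,12,13,14,15}; accept 1 in set

Answer: ACCEPT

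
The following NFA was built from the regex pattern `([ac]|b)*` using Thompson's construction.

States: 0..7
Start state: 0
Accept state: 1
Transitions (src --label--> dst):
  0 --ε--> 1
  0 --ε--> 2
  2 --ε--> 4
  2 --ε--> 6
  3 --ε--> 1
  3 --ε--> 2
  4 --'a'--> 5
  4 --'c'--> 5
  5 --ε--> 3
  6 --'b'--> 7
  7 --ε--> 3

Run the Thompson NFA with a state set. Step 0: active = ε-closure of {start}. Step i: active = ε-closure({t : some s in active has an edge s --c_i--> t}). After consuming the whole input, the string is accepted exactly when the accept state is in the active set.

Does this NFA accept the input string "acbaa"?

S₀ = ε-closure({0}) = {0,1,2,4,6}
'a' @ 1: {1,2,3,4,5,6}  (accept∈set)
'c' @ 2: {1,2,3,4,5,6}  (accept∈set)
'b' @ 3: {1,2,3,4,6,7}  (accept∈set)
'a' @ 4: {1,2,3,4,5,6}  (accept∈set)
'a' @ 5: {1,2,3,4,5,6}  (accept∈set)
end set {1,2,3,4,5,6} — state 1 in

Answer: ACCEPT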